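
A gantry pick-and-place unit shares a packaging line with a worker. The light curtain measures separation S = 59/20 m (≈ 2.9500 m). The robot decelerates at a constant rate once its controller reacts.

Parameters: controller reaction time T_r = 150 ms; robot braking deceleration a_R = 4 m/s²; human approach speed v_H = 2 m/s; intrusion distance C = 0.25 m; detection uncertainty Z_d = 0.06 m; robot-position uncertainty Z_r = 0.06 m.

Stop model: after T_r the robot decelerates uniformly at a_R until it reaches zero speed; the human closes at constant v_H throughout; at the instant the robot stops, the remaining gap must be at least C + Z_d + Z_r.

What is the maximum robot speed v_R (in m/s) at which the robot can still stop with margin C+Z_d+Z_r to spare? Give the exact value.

v_R_max = 12/5 m/s = 2.4000 m/s

quadratic (1/8)·v² + (13/20)·v + (-57/25) = 0
  disc = (13/20)² − 4·(1/8)·(-57/25) = 25/16 ; √disc = 5/4
  v_R = (−(13/20) + 5/4) / (2·(1/8)) = 12/5 m/s
check:
braking lasts T_s = (12/5)/4 = 0.6000 s
reaction-phase robot travel = 2.4000·0.1500 = 0.3600 m
robot covers 2.4000·0.6000 − ½·4.0000·0.6000² = 0.7200 m while stopping
human closes 2.0000·0.7500 = 1.5000 m
margins: 0.2500+0.0600+0.0600 = 0.3700 m
sum ≈ 0.3600+0.7200+1.5000+0.3700 ≈ 2.9500 m = S ✓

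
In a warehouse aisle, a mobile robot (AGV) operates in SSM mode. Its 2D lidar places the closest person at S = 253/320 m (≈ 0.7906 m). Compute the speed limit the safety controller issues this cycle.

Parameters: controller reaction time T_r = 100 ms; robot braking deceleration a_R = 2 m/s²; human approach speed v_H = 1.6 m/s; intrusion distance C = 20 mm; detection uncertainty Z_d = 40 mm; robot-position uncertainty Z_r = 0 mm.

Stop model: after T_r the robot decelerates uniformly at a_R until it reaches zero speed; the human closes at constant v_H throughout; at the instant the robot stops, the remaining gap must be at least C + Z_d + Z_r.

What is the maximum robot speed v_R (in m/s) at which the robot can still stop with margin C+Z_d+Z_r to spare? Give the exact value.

v_R_max = 11/20 m/s = 0.5500 m/s

collect terms ⇒ (1/4)·v_R² + (9/10)·v_R + (-913/1600) = 0
  disc = (9/10)² − 4·(1/4)·(-913/1600) = 2209/1600 ; √disc = 47/40
  v_R = (−(9/10) + 47/40) / (2·(1/4)) = 11/20 m/s
check:
braking lasts T_s = (11/20)/2 = 0.2750 s
robot covers v_R·T_r = 0.5500·0.1000 = 0.0550 m before braking
robot covers 0.5500·0.2750 − ½·2.0000·0.2750² = 0.0756 m while stopping
human closes 1.6000·0.3750 = 0.6000 m
margins: 0.0200+0.0400+0.0000 = 0.0600 m
sum ≈ 0.0550+0.0756+0.6000+0.0600 ≈ 0.7906 m = S ✓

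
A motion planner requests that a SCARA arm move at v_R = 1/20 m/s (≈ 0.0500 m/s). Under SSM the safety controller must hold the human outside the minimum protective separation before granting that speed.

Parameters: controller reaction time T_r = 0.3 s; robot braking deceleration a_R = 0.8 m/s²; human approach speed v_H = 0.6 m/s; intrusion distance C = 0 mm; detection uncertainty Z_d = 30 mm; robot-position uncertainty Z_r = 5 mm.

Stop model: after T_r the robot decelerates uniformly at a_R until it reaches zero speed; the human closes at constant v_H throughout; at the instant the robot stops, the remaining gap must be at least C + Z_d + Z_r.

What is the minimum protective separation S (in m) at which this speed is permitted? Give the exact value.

S_min = 861/3200 m = 0.2691 m

T_s = v_R/a_R = (1/20)/(4/5) = 0.0625 s
reaction-phase robot travel = 0.0500·0.3000 = 0.0150 m
braking distance = 0.0500²/(2·0.8000) = 0.0016 m
human closes 0.6000·0.3625 = 0.2175 m
residual clearance needed = 0.0000+0.0300+0.0050 = 0.0350 m
S_min ≈ 0.0150+0.0016+0.2175+0.0350  ⇒  S_min = 861/3200 m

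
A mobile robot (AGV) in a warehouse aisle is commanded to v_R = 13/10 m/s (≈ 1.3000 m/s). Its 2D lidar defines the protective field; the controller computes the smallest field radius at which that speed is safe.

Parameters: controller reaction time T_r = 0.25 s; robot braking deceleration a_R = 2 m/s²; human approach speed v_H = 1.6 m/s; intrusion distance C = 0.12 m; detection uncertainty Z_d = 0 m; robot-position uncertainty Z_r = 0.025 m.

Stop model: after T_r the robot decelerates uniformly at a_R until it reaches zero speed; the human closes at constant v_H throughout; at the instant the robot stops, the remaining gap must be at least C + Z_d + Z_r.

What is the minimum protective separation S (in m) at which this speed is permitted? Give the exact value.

braking lasts T_s = (13/10)/2 = 0.6500 s
robot covers v_R·T_r = 1.3000·0.2500 = 0.3250 m before braking
robot covers 1.3000·0.6500 − ½·2.0000·0.6500² = 0.4225 m while stopping
person approaches 1.6000·(0.2500+0.6500) = 1.4400 m
C+Z_d+Z_r = 0.1200+0.0000+0.0250 = 0.1450 m
S_min ≈ 0.3250+0.4225+1.4400+0.1450  ⇒  S_min = 933/400 m

S_min = 933/400 m = 2.3325 m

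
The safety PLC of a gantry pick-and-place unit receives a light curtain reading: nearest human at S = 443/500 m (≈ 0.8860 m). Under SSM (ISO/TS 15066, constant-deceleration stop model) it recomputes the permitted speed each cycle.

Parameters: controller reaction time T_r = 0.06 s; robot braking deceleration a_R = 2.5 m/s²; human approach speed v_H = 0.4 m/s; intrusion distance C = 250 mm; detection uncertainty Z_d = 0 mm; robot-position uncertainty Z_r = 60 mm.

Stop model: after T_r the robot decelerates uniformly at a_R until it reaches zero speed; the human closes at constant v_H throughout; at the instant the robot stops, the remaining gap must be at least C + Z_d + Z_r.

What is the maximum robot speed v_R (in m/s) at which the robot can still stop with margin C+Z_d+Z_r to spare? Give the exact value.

collect terms ⇒ (1/5)·v_R² + (11/50)·v_R + (-69/125) = 0
  disc = (11/50)² − 4·(1/5)·(-69/125) = 49/100 ; √disc = 7/10
  v_R = (−(11/50) + 7/10) / (2·(1/5)) = 6/5 m/s
check:
braking lasts T_s = (6/5)/(5/2) = 0.4800 s
robot covers v_R·T_r = 1.2000·0.0600 = 0.0720 m before braking
braking distance = 1.2000²/(2·2.5000) = 0.2880 m
human closes 0.4000·0.5400 = 0.2160 m
residual clearance needed = 0.2500+0.0000+0.0600 = 0.3100 m
sum ≈ 0.0720+0.2880+0.2160+0.3100 ≈ 0.8860 m = S ✓

v_R_max = 6/5 m/s = 1.2000 m/s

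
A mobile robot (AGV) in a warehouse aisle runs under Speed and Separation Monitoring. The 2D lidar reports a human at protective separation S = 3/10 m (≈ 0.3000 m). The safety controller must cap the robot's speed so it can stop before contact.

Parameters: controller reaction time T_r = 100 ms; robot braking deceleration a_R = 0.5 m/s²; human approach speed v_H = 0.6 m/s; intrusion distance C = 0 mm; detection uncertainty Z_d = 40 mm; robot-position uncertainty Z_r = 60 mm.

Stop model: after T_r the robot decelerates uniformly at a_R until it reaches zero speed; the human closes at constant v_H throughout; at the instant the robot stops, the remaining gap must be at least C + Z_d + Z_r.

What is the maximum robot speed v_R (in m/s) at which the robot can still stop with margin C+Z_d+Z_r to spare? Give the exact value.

v_R_max = 1/10 m/s = 0.1000 m/s

collect terms ⇒ (1)·v_R² + (13/10)·v_R + (-7/50) = 0
  disc = (13/10)² − 4·(1)·(-7/50) = 9/4 ; √disc = 3/2
  v_R = (−(13/10) + 3/2) / (2·(1)) = 1/10 m/s
check:
stop time T_s = (1/10)/(1/2) = 0.2000 s
robot covers v_R·T_r = 0.1000·0.1000 = 0.0100 m before braking
braking distance = 0.1000²/(2·0.5000) = 0.0100 m
human over T_r+T_s: 0.6000·(0.1000+0.2000) = 0.1800 m
margins: 0.0000+0.0400+0.0600 = 0.1000 m
sum ≈ 0.0100+0.0100+0.1800+0.1000 ≈ 0.3000 m = S ✓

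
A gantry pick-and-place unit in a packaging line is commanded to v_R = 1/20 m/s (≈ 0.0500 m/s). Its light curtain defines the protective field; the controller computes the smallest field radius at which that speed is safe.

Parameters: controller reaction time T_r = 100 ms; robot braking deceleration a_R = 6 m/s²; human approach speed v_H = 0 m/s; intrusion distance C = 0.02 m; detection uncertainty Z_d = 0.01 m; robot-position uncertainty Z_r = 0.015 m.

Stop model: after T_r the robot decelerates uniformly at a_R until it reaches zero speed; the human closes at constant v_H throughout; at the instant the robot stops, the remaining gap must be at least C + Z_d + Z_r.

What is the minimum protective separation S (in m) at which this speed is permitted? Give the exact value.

stop time T_s = (1/20)/6 = 0.0083 s
robot in T_r: 0.0500·0.1000 = 0.0050 m
robot under decel: 0.0500²/(2·6.0000) = 0.0002 m
human closes 0.0000·0.1083 = 0.0000 m
C+Z_d+Z_r = 0.0200+0.0100+0.0150 = 0.0450 m
S_min ≈ 0.0050+0.0002+0.0000+0.0450  ⇒  S_min = 241/4800 m

S_min = 241/4800 m = 0.0502 m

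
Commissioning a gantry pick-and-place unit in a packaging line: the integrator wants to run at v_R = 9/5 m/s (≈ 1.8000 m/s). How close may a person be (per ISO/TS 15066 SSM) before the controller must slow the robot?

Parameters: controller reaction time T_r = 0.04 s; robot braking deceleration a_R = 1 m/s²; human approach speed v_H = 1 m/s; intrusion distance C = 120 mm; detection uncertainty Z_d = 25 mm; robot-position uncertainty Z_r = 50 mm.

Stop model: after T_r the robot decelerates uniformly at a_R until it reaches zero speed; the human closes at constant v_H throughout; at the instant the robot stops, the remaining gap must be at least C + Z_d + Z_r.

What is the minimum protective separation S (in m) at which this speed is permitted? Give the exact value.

S_min = 3727/1000 m = 3.7270 m

braking lasts T_s = (9/5)/1 = 1.8000 s
reaction-phase robot travel = 1.8000·0.0400 = 0.0720 m
braking distance = 1.8000²/(2·1.0000) = 1.6200 m
human over T_r+T_s: 1.0000·(0.0400+1.8000) = 1.8400 m
C+Z_d+Z_r = 0.1200+0.0250+0.0500 = 0.1950 m
S_min ≈ 0.0720+1.6200+1.8400+0.1950  ⇒  S_min = 3727/1000 m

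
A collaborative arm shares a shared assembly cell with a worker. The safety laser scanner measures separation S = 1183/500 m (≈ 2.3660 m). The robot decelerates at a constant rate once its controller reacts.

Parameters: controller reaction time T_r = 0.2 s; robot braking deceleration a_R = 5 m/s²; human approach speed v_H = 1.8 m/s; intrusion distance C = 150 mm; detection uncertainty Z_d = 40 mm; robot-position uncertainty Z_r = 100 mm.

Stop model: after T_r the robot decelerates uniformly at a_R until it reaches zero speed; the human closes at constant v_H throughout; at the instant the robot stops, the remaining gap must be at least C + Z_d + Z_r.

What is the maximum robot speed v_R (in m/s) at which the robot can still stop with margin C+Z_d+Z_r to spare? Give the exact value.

v_R_max = 11/5 m/s = 2.2000 m/s

collect terms ⇒ (1/10)·v_R² + (14/25)·v_R + (-429/250) = 0
  disc = (14/25)² − 4·(1/10)·(-429/250) = 1 ; √disc = 1
  v_R = (−(14/25) + 1) / (2·(1/10)) = 11/5 m/s
check:
T_s = v_R/a_R = (11/5)/5 = 0.4400 s
robot in T_r: 2.2000·0.2000 = 0.4400 m
braking distance = 2.2000²/(2·5.0000) = 0.4840 m
human closes 1.8000·0.6400 = 1.1520 m
residual clearance needed = 0.1500+0.0400+0.1000 = 0.2900 m
sum ≈ 0.4400+0.4840+1.1520+0.2900 ≈ 2.3660 m = S ✓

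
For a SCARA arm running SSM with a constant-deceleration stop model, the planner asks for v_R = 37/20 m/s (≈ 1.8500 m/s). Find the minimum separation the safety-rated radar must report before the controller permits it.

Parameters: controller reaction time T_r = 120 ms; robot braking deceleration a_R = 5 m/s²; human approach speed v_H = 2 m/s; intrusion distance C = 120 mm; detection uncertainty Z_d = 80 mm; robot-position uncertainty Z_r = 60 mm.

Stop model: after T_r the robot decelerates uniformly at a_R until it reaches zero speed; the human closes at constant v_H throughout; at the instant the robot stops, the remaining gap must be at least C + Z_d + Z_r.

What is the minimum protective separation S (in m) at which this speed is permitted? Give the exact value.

T_s = v_R/a_R = (37/20)/5 = 0.3700 s
reaction-phase robot travel = 1.8500·0.1200 = 0.2220 m
robot under decel: 1.8500²/(2·5.0000) = 0.3422 m
human closes 2.0000·0.4900 = 0.9800 m
margins: 0.1200+0.0800+0.0600 = 0.2600 m
S_min ≈ 0.2220+0.3422+0.9800+0.2600  ⇒  S_min = 7217/4000 m

S_min = 7217/4000 m = 1.8042 m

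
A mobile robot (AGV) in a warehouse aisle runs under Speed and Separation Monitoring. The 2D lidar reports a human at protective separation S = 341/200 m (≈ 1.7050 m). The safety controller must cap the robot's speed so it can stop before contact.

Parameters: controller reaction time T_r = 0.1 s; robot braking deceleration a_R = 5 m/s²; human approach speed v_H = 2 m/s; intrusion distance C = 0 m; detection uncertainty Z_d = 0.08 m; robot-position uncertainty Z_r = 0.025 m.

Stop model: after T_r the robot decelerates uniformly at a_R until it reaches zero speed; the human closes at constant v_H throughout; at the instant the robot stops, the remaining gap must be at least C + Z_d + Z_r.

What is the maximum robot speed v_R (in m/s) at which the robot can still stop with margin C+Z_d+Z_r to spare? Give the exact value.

v_R_max = 2 m/s = 2.0000 m/s

collect terms ⇒ (1/10)·v_R² + (1/2)·v_R + (-7/5) = 0
  disc = (1/2)² − 4·(1/10)·(-7/5) = 81/100 ; √disc = 9/10
  v_R = (−(1/2) + 9/10) / (2·(1/10)) = 2 m/s
check:
braking lasts T_s = 2/5 = 0.4000 s
robot in T_r: 2.0000·0.1000 = 0.2000 m
robot covers 2.0000·0.4000 − ½·5.0000·0.4000² = 0.4000 m while stopping
person approaches 2.0000·(0.1000+0.4000) = 1.0000 m
margins: 0.0000+0.0800+0.0250 = 0.1050 m
sum ≈ 0.2000+0.4000+1.0000+0.1050 ≈ 1.7050 m = S ✓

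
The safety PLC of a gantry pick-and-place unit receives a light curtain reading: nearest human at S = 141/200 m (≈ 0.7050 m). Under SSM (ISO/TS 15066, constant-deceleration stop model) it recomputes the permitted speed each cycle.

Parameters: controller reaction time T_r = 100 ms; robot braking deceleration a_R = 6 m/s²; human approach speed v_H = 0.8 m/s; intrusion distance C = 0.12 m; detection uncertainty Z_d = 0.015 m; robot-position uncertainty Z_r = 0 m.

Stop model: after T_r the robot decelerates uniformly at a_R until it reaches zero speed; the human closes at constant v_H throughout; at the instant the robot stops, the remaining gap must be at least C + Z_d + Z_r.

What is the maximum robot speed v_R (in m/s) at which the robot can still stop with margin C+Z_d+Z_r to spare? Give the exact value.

v_R_max = 7/5 m/s = 1.4000 m/s

quadratic (1/12)·v² + (7/30)·v + (-49/100) = 0
  disc = (7/30)² − 4·(1/12)·(-49/100) = 49/225 ; √disc = 7/15
  v_R = (−(7/30) + 7/15) / (2·(1/12)) = 7/5 m/s
check:
stop time T_s = (7/5)/6 = 0.2333 s
robot in T_r: 1.4000·0.1000 = 0.1400 m
braking distance = 1.4000²/(2·6.0000) = 0.1633 m
person approaches 0.8000·(0.1000+0.2333) = 0.2667 m
C+Z_d+Z_r = 0.1200+0.0150+0.0000 = 0.1350 m
sum ≈ 0.1400+0.1633+0.2667+0.1350 ≈ 0.7050 m = S ✓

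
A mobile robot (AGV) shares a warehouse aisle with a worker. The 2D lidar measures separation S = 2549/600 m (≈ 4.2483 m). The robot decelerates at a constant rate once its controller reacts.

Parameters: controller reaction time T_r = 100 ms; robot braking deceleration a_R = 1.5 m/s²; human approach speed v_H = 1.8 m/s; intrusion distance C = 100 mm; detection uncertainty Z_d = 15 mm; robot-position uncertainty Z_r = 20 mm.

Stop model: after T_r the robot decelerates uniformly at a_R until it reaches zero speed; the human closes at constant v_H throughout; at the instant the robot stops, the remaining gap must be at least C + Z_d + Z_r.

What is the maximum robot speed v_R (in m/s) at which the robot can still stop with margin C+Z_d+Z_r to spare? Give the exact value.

at the boundary: (1/3)·v² + (13/10)·v + (-59/15) = 0
  disc = (13/10)² − 4·(1/3)·(-59/15) = 6241/900 ; √disc = 79/30
  v_R = (−(13/10) + 79/30) / (2·(1/3)) = 2 m/s
check:
T_s = v_R/a_R = 2/(3/2) = 1.3333 s
reaction-phase robot travel = 2.0000·0.1000 = 0.2000 m
robot covers 2.0000·1.3333 − ½·1.5000·1.3333² = 1.3333 m while stopping
human over T_r+T_s: 1.8000·(0.1000+1.3333) = 2.5800 m
C+Z_d+Z_r = 0.1000+0.0150+0.0200 = 0.1350 m
sum ≈ 0.2000+1.3333+2.5800+0.1350 ≈ 4.2483 m = S ✓

v_R_max = 2 m/s = 2.0000 m/s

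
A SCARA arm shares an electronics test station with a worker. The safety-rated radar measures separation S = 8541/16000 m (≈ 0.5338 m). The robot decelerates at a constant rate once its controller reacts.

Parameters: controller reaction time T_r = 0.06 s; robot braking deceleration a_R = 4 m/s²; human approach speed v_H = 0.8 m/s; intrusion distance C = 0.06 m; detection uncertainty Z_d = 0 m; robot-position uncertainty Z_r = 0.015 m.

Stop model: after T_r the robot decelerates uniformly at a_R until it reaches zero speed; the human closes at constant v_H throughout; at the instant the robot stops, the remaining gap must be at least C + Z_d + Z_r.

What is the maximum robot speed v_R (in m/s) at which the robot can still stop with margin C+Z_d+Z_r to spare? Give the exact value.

v_R_max = 21/20 m/s = 1.0500 m/s

at the boundary: (1/8)·v² + (13/50)·v + (-6573/16000) = 0
  disc = (13/50)² − 4·(1/8)·(-6573/16000) = 43681/160000 ; √disc = 209/400
  v_R = (−(13/50) + 209/400) / (2·(1/8)) = 21/20 m/s
check:
T_s = v_R/a_R = (21/20)/4 = 0.2625 s
reaction-phase robot travel = 1.0500·0.0600 = 0.0630 m
robot covers 1.0500·0.2625 − ½·4.0000·0.2625² = 0.1378 m while stopping
person approaches 0.8000·(0.0600+0.2625) = 0.2580 m
C+Z_d+Z_r = 0.0600+0.0000+0.0150 = 0.0750 m
sum ≈ 0.0630+0.1378+0.2580+0.0750 ≈ 0.5338 m = S ✓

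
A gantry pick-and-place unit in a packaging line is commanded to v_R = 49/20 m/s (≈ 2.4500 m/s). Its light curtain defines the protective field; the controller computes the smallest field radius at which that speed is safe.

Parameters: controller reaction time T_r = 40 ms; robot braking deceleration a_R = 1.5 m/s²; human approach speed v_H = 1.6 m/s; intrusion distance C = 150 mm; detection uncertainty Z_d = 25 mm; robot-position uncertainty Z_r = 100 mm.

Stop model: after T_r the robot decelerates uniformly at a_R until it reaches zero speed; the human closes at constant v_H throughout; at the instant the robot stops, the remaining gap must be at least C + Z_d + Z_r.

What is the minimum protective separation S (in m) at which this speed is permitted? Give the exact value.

T_s = v_R/a_R = (49/20)/(3/2) = 1.6333 s
reaction-phase robot travel = 2.4500·0.0400 = 0.0980 m
robot under decel: 2.4500²/(2·1.5000) = 2.0008 m
person approaches 1.6000·(0.0400+1.6333) = 2.6773 m
margins: 0.1500+0.0250+0.1000 = 0.2750 m
S_min ≈ 0.0980+2.0008+2.6773+0.2750  ⇒  S_min = 30307/6000 m

S_min = 30307/6000 m = 5.0512 m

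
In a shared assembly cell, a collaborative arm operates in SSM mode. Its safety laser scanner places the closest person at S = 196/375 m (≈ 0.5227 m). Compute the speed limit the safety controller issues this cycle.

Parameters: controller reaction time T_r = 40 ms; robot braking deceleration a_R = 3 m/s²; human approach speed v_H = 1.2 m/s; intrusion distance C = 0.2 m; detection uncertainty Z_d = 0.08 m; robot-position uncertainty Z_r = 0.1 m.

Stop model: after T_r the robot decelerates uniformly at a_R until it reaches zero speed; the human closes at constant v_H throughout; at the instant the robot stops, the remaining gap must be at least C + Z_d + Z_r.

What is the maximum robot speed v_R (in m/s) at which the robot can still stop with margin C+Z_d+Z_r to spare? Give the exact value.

v_R_max = 1/5 m/s = 0.2000 m/s

at the boundary: (1/6)·v² + (11/25)·v + (-71/750) = 0
  disc = (11/25)² − 4·(1/6)·(-71/750) = 1444/5625 ; √disc = 38/75
  v_R = (−(11/25) + 38/75) / (2·(1/6)) = 1/5 m/s
check:
T_s = v_R/a_R = (1/5)/3 = 0.0667 s
reaction-phase robot travel = 0.2000·0.0400 = 0.0080 m
robot under decel: 0.2000²/(2·3.0000) = 0.0067 m
person approaches 1.2000·(0.0400+0.0667) = 0.1280 m
margins: 0.2000+0.0800+0.1000 = 0.3800 m
sum ≈ 0.0080+0.0067+0.1280+0.3800 ≈ 0.5227 m = S ✓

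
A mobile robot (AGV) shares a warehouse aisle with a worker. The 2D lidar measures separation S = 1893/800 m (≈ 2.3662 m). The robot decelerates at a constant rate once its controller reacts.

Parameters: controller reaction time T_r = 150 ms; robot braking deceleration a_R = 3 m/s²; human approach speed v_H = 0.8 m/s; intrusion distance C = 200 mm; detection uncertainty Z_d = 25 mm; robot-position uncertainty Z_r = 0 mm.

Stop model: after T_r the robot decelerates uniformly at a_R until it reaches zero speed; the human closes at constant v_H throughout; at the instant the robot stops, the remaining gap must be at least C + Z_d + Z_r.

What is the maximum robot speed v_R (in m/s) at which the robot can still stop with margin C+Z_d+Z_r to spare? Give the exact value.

v_R_max = 49/20 m/s = 2.4500 m/s

at the boundary: (1/6)·v² + (5/12)·v + (-1617/800) = 0
  disc = (5/12)² − 4·(1/6)·(-1617/800) = 1369/900 ; √disc = 37/30
  v_R = (−(5/12) + 37/30) / (2·(1/6)) = 49/20 m/s
check:
braking lasts T_s = (49/20)/3 = 0.8167 s
reaction-phase robot travel = 2.4500·0.1500 = 0.3675 m
robot under decel: 2.4500²/(2·3.0000) = 1.0004 m
human closes 0.8000·0.9667 = 0.7733 m
residual clearance needed = 0.2000+0.0250+0.0000 = 0.2250 m
sum ≈ 0.3675+1.0004+0.7733+0.2250 ≈ 2.3662 m = S ✓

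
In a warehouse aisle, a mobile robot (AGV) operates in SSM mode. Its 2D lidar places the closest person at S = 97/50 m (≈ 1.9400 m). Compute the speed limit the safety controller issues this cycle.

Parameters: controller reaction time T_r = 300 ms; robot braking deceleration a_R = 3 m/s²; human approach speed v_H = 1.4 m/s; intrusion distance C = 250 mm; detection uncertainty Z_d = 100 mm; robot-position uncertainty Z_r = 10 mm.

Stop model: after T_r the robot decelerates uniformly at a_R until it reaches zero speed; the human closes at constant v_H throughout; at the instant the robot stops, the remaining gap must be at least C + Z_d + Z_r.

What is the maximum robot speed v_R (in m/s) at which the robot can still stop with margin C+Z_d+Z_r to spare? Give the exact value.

at the boundary: (1/6)·v² + (23/30)·v + (-29/25) = 0
  disc = (23/30)² − 4·(1/6)·(-29/25) = 49/36 ; √disc = 7/6
  v_R = (−(23/30) + 7/6) / (2·(1/6)) = 6/5 m/s
check:
braking lasts T_s = (6/5)/3 = 0.4000 s
robot in T_r: 1.2000·0.3000 = 0.3600 m
braking distance = 1.2000²/(2·3.0000) = 0.2400 m
person approaches 1.4000·(0.3000+0.4000) = 0.9800 m
residual clearance needed = 0.2500+0.1000+0.0100 = 0.3600 m
sum ≈ 0.3600+0.2400+0.9800+0.3600 ≈ 1.9400 m = S ✓

v_R_max = 6/5 m/s = 1.2000 m/s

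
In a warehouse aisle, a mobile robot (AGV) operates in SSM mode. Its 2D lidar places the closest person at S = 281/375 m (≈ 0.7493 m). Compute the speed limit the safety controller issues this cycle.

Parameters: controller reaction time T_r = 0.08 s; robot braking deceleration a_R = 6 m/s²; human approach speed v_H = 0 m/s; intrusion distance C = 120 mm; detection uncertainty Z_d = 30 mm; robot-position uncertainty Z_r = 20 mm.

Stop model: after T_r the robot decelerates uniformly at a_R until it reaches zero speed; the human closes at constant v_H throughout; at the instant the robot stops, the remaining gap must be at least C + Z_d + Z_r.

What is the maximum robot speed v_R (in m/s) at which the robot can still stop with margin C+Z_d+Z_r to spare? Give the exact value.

v_R_max = 11/5 m/s = 2.2000 m/s

quadratic (1/12)·v² + (2/25)·v + (-869/1500) = 0
  disc = (2/25)² − 4·(1/12)·(-869/1500) = 4489/22500 ; √disc = 67/150
  v_R = (−(2/25) + 67/150) / (2·(1/12)) = 11/5 m/s
check:
T_s = v_R/a_R = (11/5)/6 = 0.3667 s
robot in T_r: 2.2000·0.0800 = 0.1760 m
robot under decel: 2.2000²/(2·6.0000) = 0.4033 m
human closes 0.0000·0.4467 = 0.0000 m
margins: 0.1200+0.0300+0.0200 = 0.1700 m
sum ≈ 0.1760+0.4033+0.0000+0.1700 ≈ 0.7493 m = S ✓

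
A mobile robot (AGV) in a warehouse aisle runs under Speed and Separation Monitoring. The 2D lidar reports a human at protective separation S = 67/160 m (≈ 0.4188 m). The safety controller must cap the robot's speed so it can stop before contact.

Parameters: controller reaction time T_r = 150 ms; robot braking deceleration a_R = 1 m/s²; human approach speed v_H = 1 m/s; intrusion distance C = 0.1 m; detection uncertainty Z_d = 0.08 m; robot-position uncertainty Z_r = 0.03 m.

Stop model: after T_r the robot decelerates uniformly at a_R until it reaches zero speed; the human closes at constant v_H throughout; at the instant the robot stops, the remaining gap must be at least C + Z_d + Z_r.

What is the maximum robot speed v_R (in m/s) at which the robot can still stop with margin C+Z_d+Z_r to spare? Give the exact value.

at the boundary: (1/2)·v² + (23/20)·v + (-47/800) = 0
  disc = (23/20)² − 4·(1/2)·(-47/800) = 36/25 ; √disc = 6/5
  v_R = (−(23/20) + 6/5) / (2·(1/2)) = 1/20 m/s
check:
braking lasts T_s = (1/20)/1 = 0.0500 s
robot in T_r: 0.0500·0.1500 = 0.0075 m
robot covers 0.0500·0.0500 − ½·1.0000·0.0500² = 0.0013 m while stopping
person approaches 1.0000·(0.1500+0.0500) = 0.2000 m
margins: 0.1000+0.0800+0.0300 = 0.2100 m
sum ≈ 0.0075+0.0013+0.2000+0.2100 ≈ 0.4188 m = S ✓

v_R_max = 1/20 m/s = 0.0500 m/s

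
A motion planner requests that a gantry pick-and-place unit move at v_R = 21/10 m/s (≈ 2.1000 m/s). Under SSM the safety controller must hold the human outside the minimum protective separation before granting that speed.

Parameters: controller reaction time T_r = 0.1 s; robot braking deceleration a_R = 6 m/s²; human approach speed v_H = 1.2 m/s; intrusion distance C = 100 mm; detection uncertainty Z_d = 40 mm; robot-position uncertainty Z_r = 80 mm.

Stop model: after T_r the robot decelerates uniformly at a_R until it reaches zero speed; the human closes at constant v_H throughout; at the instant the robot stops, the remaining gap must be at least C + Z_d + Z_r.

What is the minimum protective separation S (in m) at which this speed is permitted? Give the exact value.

S_min = 107/80 m = 1.3375 m

T_s = v_R/a_R = (21/10)/6 = 0.3500 s
robot in T_r: 2.1000·0.1000 = 0.2100 m
robot covers 2.1000·0.3500 − ½·6.0000·0.3500² = 0.3675 m while stopping
human over T_r+T_s: 1.2000·(0.1000+0.3500) = 0.5400 m
residual clearance needed = 0.1000+0.0400+0.0800 = 0.2200 m
S_min ≈ 0.2100+0.3675+0.5400+0.2200  ⇒  S_min = 107/80 m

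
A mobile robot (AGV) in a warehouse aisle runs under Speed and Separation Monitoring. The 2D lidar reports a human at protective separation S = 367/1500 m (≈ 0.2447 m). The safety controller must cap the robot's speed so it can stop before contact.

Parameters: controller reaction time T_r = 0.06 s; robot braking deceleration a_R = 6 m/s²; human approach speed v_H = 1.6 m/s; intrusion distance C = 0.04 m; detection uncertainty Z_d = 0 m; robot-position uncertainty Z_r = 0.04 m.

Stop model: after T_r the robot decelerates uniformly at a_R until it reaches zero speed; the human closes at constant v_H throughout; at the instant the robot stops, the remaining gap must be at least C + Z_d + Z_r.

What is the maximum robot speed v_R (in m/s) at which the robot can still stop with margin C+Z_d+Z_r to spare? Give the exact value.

v_R_max = 1/5 m/s = 0.2000 m/s

collect terms ⇒ (1/12)·v_R² + (49/150)·v_R + (-103/1500) = 0
  disc = (49/150)² − 4·(1/12)·(-103/1500) = 81/625 ; √disc = 9/25
  v_R = (−(49/150) + 9/25) / (2·(1/12)) = 1/5 m/s
check:
braking lasts T_s = (1/5)/6 = 0.0333 s
robot covers v_R·T_r = 0.2000·0.0600 = 0.0120 m before braking
robot under decel: 0.2000²/(2·6.0000) = 0.0033 m
human closes 1.6000·0.0933 = 0.1493 m
C+Z_d+Z_r = 0.0400+0.0000+0.0400 = 0.0800 m
sum ≈ 0.0120+0.0033+0.1493+0.0800 ≈ 0.2447 m = S ✓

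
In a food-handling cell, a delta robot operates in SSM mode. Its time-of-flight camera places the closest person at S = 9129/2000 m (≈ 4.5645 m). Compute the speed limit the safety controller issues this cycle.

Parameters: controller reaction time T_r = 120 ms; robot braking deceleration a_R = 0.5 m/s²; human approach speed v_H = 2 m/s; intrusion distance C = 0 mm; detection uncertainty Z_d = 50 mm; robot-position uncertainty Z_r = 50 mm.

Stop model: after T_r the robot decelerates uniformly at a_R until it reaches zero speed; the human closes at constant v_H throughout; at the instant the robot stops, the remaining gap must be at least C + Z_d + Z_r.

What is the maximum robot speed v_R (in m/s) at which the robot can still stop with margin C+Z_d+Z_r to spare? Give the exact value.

at the boundary: (1)·v² + (103/25)·v + (-8449/2000) = 0
  disc = (103/25)² − 4·(1)·(-8449/2000) = 84681/2500 ; √disc = 291/50
  v_R = (−(103/25) + 291/50) / (2·(1)) = 17/20 m/s
check:
T_s = v_R/a_R = (17/20)/(1/2) = 1.7000 s
robot covers v_R·T_r = 0.8500·0.1200 = 0.1020 m before braking
robot under decel: 0.8500²/(2·0.5000) = 0.7225 m
human over T_r+T_s: 2.0000·(0.1200+1.7000) = 3.6400 m
C+Z_d+Z_r = 0.0000+0.0500+0.0500 = 0.1000 m
sum ≈ 0.1020+0.7225+3.6400+0.1000 ≈ 4.5645 m = S ✓

v_R_max = 17/20 m/s = 0.8500 m/s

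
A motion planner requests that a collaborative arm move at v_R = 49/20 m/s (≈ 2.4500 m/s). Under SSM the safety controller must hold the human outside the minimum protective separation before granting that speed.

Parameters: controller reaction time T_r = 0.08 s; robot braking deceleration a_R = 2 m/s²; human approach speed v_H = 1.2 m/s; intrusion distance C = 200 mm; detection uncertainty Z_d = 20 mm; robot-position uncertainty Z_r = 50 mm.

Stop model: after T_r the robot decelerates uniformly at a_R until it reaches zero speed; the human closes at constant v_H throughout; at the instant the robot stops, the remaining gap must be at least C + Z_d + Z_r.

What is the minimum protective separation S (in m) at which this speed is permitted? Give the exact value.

braking lasts T_s = (49/20)/2 = 1.2250 s
reaction-phase robot travel = 2.4500·0.0800 = 0.1960 m
braking distance = 2.4500²/(2·2.0000) = 1.5006 m
person approaches 1.2000·(0.0800+1.2250) = 1.5660 m
C+Z_d+Z_r = 0.2000+0.0200+0.0500 = 0.2700 m
S_min ≈ 0.1960+1.5006+1.5660+0.2700  ⇒  S_min = 28261/8000 m

S_min = 28261/8000 m = 3.5326 m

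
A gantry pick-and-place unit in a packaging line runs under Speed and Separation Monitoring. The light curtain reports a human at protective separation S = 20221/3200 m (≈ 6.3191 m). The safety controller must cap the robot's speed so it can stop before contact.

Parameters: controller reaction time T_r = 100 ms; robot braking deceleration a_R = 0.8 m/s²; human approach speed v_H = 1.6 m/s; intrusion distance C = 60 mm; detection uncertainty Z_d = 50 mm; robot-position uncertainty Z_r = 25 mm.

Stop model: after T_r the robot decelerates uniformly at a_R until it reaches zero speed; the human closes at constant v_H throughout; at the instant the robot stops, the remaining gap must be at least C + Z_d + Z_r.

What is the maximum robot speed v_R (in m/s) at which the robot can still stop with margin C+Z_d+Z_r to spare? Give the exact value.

at the boundary: (5/8)·v² + (21/10)·v + (-19277/3200) = 0
  disc = (21/10)² − 4·(5/8)·(-19277/3200) = 124609/6400 ; √disc = 353/80
  v_R = (−(21/10) + 353/80) / (2·(5/8)) = 37/20 m/s
check:
braking lasts T_s = (37/20)/(4/5) = 2.3125 s
robot covers v_R·T_r = 1.8500·0.1000 = 0.1850 m before braking
braking distance = 1.8500²/(2·0.8000) = 2.1391 m
human closes 1.6000·2.4125 = 3.8600 m
margins: 0.0600+0.0500+0.0250 = 0.1350 m
sum ≈ 0.1850+2.1391+3.8600+0.1350 ≈ 6.3191 m = S ✓

v_R_max = 37/20 m/s = 1.8500 m/s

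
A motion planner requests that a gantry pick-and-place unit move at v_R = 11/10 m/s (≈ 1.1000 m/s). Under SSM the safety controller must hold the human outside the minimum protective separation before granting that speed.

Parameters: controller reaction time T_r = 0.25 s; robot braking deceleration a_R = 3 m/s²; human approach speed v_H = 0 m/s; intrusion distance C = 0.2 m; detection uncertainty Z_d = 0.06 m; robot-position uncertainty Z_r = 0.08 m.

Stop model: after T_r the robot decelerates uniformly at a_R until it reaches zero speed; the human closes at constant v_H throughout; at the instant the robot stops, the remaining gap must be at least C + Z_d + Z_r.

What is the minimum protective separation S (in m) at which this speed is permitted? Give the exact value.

S_min = 49/60 m = 0.8167 m

stop time T_s = (11/10)/3 = 0.3667 s
robot covers v_R·T_r = 1.1000·0.2500 = 0.2750 m before braking
braking distance = 1.1000²/(2·3.0000) = 0.2017 m
person approaches 0.0000·(0.2500+0.3667) = 0.0000 m
residual clearance needed = 0.2000+0.0600+0.0800 = 0.3400 m
S_min ≈ 0.2750+0.2017+0.0000+0.3400  ⇒  S_min = 49/60 m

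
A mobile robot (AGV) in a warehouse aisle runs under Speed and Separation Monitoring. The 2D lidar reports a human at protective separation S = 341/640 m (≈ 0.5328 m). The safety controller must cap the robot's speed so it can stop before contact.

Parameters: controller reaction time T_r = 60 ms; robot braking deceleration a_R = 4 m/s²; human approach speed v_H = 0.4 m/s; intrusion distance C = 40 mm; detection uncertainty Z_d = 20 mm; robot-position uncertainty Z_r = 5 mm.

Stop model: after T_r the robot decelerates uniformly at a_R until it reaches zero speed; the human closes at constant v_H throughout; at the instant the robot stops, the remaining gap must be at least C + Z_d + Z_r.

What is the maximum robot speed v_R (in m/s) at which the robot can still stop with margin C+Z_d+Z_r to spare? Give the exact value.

at the boundary: (1/8)·v² + (4/25)·v + (-7101/16000) = 0
  disc = (4/25)² − 4·(1/8)·(-7101/16000) = 39601/160000 ; √disc = 199/400
  v_R = (−(4/25) + 199/400) / (2·(1/8)) = 27/20 m/s
check:
braking lasts T_s = (27/20)/4 = 0.3375 s
reaction-phase robot travel = 1.3500·0.0600 = 0.0810 m
braking distance = 1.3500²/(2·4.0000) = 0.2278 m
human over T_r+T_s: 0.4000·(0.0600+0.3375) = 0.1590 m
margins: 0.0400+0.0200+0.0050 = 0.0650 m
sum ≈ 0.0810+0.2278+0.1590+0.0650 ≈ 0.5328 m = S ✓

v_R_max = 27/20 m/s = 1.3500 m/s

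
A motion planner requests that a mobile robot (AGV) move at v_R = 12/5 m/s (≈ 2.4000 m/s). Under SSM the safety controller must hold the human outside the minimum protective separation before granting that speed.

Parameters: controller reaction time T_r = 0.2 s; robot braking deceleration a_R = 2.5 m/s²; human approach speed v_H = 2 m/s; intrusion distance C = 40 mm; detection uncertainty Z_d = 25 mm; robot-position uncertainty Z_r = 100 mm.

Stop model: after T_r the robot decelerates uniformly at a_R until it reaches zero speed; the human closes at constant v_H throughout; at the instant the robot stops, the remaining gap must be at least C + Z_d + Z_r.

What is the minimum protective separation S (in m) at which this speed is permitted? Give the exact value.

S_min = 4117/1000 m = 4.1170 m

stop time T_s = (12/5)/(5/2) = 0.9600 s
robot in T_r: 2.4000·0.2000 = 0.4800 m
robot under decel: 2.4000²/(2·2.5000) = 1.1520 m
person approaches 2.0000·(0.2000+0.9600) = 2.3200 m
C+Z_d+Z_r = 0.0400+0.0250+0.1000 = 0.1650 m
S_min ≈ 0.4800+1.1520+2.3200+0.1650  ⇒  S_min = 4117/1000 m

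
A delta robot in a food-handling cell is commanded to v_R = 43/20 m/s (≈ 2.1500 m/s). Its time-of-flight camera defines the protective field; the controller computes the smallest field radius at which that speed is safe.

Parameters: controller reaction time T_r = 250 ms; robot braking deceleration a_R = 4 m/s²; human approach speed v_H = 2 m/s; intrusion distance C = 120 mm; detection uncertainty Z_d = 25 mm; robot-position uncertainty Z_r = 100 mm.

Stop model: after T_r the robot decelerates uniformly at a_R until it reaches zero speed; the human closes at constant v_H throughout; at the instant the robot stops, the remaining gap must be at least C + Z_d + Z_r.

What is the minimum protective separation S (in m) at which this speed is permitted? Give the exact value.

S_min = 9393/3200 m = 2.9353 m

braking lasts T_s = (43/20)/4 = 0.5375 s
robot covers v_R·T_r = 2.1500·0.2500 = 0.5375 m before braking
braking distance = 2.1500²/(2·4.0000) = 0.5778 m
human over T_r+T_s: 2.0000·(0.2500+0.5375) = 1.5750 m
margins: 0.1200+0.0250+0.1000 = 0.2450 m
S_min ≈ 0.5375+0.5778+1.5750+0.2450  ⇒  S_min = 9393/3200 m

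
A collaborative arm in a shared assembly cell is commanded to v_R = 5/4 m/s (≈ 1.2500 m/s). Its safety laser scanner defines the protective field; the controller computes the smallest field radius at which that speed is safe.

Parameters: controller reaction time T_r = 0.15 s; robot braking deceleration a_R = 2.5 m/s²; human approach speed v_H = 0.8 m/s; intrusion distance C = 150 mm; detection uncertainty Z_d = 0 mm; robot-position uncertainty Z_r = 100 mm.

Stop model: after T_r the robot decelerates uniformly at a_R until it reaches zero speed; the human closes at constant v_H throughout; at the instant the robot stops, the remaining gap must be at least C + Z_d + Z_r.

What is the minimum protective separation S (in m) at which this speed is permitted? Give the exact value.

braking lasts T_s = (5/4)/(5/2) = 0.5000 s
reaction-phase robot travel = 1.2500·0.1500 = 0.1875 m
robot under decel: 1.2500²/(2·2.5000) = 0.3125 m
human closes 0.8000·0.6500 = 0.5200 m
residual clearance needed = 0.1500+0.0000+0.1000 = 0.2500 m
S_min ≈ 0.1875+0.3125+0.5200+0.2500  ⇒  S_min = 127/100 m

S_min = 127/100 m = 1.2700 m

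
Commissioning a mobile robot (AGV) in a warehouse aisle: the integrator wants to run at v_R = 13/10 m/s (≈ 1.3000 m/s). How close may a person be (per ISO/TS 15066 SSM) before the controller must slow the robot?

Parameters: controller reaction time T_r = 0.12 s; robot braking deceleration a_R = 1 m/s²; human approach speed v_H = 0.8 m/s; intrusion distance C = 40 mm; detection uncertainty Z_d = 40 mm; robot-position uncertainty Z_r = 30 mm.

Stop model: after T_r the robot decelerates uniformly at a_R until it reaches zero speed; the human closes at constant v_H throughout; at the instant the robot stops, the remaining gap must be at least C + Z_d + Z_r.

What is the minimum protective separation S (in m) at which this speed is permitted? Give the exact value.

T_s = v_R/a_R = (13/10)/1 = 1.3000 s
reaction-phase robot travel = 1.3000·0.1200 = 0.1560 m
robot under decel: 1.3000²/(2·1.0000) = 0.8450 m
person approaches 0.8000·(0.1200+1.3000) = 1.1360 m
residual clearance needed = 0.0400+0.0400+0.0300 = 0.1100 m
S_min ≈ 0.1560+0.8450+1.1360+0.1100  ⇒  S_min = 2247/1000 m

S_min = 2247/1000 m = 2.2470 m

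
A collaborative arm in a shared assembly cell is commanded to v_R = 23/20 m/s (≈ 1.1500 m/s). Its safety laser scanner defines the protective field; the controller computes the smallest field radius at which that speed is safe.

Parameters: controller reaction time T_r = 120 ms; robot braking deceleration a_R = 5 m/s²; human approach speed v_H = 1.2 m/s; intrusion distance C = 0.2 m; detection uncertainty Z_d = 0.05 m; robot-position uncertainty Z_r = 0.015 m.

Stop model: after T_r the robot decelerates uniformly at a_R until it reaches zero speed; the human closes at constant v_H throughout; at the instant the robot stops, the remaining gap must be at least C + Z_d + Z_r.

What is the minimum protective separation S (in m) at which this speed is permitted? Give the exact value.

T_s = v_R/a_R = (23/20)/5 = 0.2300 s
reaction-phase robot travel = 1.1500·0.1200 = 0.1380 m
robot covers 1.1500·0.2300 − ½·5.0000·0.2300² = 0.1323 m while stopping
human closes 1.2000·0.3500 = 0.4200 m
residual clearance needed = 0.2000+0.0500+0.0150 = 0.2650 m
S_min ≈ 0.1380+0.1323+0.4200+0.2650  ⇒  S_min = 3821/4000 m

S_min = 3821/4000 m = 0.9553 m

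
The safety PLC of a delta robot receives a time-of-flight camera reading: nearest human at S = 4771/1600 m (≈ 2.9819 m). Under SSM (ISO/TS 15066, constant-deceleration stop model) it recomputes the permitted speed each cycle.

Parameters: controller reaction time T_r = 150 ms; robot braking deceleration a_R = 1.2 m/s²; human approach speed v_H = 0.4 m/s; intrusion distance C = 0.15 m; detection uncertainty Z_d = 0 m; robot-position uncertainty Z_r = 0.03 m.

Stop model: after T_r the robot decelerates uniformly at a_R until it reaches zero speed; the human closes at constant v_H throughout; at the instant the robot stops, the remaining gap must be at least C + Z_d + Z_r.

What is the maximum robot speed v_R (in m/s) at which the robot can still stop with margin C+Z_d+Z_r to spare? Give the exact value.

v_R_max = 41/20 m/s = 2.0500 m/s

collect terms ⇒ (5/12)·v_R² + (29/60)·v_R + (-4387/1600) = 0
  disc = (29/60)² − 4·(5/12)·(-4387/1600) = 69169/14400 ; √disc = 263/120
  v_R = (−(29/60) + 263/120) / (2·(5/12)) = 41/20 m/s
check:
T_s = v_R/a_R = (41/20)/(6/5) = 1.7083 s
robot in T_r: 2.0500·0.1500 = 0.3075 m
robot under decel: 2.0500²/(2·1.2000) = 1.7510 m
human closes 0.4000·1.8583 = 0.7433 m
C+Z_d+Z_r = 0.1500+0.0000+0.0300 = 0.1800 m
sum ≈ 0.3075+1.7510+0.7433+0.1800 ≈ 2.9819 m = S ✓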